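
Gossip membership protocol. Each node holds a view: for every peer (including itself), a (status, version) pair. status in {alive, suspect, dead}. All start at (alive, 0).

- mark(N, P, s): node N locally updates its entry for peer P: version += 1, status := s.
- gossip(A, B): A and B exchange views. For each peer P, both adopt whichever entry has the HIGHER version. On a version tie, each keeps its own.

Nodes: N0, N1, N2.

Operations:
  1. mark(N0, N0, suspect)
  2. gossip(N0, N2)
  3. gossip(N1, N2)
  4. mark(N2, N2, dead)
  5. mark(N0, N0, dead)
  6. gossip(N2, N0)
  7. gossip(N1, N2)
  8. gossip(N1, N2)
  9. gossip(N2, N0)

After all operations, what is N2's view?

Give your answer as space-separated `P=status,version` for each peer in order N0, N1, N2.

Op 1: N0 marks N0=suspect -> (suspect,v1)
Op 2: gossip N0<->N2 -> N0.N0=(suspect,v1) N0.N1=(alive,v0) N0.N2=(alive,v0) | N2.N0=(suspect,v1) N2.N1=(alive,v0) N2.N2=(alive,v0)
Op 3: gossip N1<->N2 -> N1.N0=(suspect,v1) N1.N1=(alive,v0) N1.N2=(alive,v0) | N2.N0=(suspect,v1) N2.N1=(alive,v0) N2.N2=(alive,v0)
Op 4: N2 marks N2=dead -> (dead,v1)
Op 5: N0 marks N0=dead -> (dead,v2)
Op 6: gossip N2<->N0 -> N2.N0=(dead,v2) N2.N1=(alive,v0) N2.N2=(dead,v1) | N0.N0=(dead,v2) N0.N1=(alive,v0) N0.N2=(dead,v1)
Op 7: gossip N1<->N2 -> N1.N0=(dead,v2) N1.N1=(alive,v0) N1.N2=(dead,v1) | N2.N0=(dead,v2) N2.N1=(alive,v0) N2.N2=(dead,v1)
Op 8: gossip N1<->N2 -> N1.N0=(dead,v2) N1.N1=(alive,v0) N1.N2=(dead,v1) | N2.N0=(dead,v2) N2.N1=(alive,v0) N2.N2=(dead,v1)
Op 9: gossip N2<->N0 -> N2.N0=(dead,v2) N2.N1=(alive,v0) N2.N2=(dead,v1) | N0.N0=(dead,v2) N0.N1=(alive,v0) N0.N2=(dead,v1)

Answer: N0=dead,2 N1=alive,0 N2=dead,1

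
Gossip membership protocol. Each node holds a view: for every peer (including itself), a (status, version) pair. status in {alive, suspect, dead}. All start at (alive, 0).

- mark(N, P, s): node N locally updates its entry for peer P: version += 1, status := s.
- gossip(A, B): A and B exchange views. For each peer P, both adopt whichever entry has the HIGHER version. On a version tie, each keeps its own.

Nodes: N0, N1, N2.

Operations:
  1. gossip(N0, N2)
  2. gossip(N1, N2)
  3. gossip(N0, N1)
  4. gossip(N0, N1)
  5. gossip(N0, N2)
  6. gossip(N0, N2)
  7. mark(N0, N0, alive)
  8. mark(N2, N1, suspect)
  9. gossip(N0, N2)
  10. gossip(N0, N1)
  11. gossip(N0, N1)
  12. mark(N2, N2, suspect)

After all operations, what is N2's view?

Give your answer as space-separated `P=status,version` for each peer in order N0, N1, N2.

Answer: N0=alive,1 N1=suspect,1 N2=suspect,1

Derivation:
Op 1: gossip N0<->N2 -> N0.N0=(alive,v0) N0.N1=(alive,v0) N0.N2=(alive,v0) | N2.N0=(alive,v0) N2.N1=(alive,v0) N2.N2=(alive,v0)
Op 2: gossip N1<->N2 -> N1.N0=(alive,v0) N1.N1=(alive,v0) N1.N2=(alive,v0) | N2.N0=(alive,v0) N2.N1=(alive,v0) N2.N2=(alive,v0)
Op 3: gossip N0<->N1 -> N0.N0=(alive,v0) N0.N1=(alive,v0) N0.N2=(alive,v0) | N1.N0=(alive,v0) N1.N1=(alive,v0) N1.N2=(alive,v0)
Op 4: gossip N0<->N1 -> N0.N0=(alive,v0) N0.N1=(alive,v0) N0.N2=(alive,v0) | N1.N0=(alive,v0) N1.N1=(alive,v0) N1.N2=(alive,v0)
Op 5: gossip N0<->N2 -> N0.N0=(alive,v0) N0.N1=(alive,v0) N0.N2=(alive,v0) | N2.N0=(alive,v0) N2.N1=(alive,v0) N2.N2=(alive,v0)
Op 6: gossip N0<->N2 -> N0.N0=(alive,v0) N0.N1=(alive,v0) N0.N2=(alive,v0) | N2.N0=(alive,v0) N2.N1=(alive,v0) N2.N2=(alive,v0)
Op 7: N0 marks N0=alive -> (alive,v1)
Op 8: N2 marks N1=suspect -> (suspect,v1)
Op 9: gossip N0<->N2 -> N0.N0=(alive,v1) N0.N1=(suspect,v1) N0.N2=(alive,v0) | N2.N0=(alive,v1) N2.N1=(suspect,v1) N2.N2=(alive,v0)
Op 10: gossip N0<->N1 -> N0.N0=(alive,v1) N0.N1=(suspect,v1) N0.N2=(alive,v0) | N1.N0=(alive,v1) N1.N1=(suspect,v1) N1.N2=(alive,v0)
Op 11: gossip N0<->N1 -> N0.N0=(alive,v1) N0.N1=(suspect,v1) N0.N2=(alive,v0) | N1.N0=(alive,v1) N1.N1=(suspect,v1) N1.N2=(alive,v0)
Op 12: N2 marks N2=suspect -> (suspect,v1)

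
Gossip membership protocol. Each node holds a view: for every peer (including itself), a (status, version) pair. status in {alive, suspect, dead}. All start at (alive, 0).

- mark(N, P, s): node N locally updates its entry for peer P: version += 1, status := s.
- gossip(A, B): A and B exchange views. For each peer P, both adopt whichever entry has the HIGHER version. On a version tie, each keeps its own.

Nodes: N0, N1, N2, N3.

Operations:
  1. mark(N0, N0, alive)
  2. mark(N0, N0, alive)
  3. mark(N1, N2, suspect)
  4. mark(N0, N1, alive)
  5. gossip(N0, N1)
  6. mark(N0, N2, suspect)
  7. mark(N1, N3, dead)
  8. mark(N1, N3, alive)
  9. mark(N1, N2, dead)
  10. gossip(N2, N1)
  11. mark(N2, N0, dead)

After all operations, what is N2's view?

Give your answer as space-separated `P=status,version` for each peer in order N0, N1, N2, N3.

Answer: N0=dead,3 N1=alive,1 N2=dead,2 N3=alive,2

Derivation:
Op 1: N0 marks N0=alive -> (alive,v1)
Op 2: N0 marks N0=alive -> (alive,v2)
Op 3: N1 marks N2=suspect -> (suspect,v1)
Op 4: N0 marks N1=alive -> (alive,v1)
Op 5: gossip N0<->N1 -> N0.N0=(alive,v2) N0.N1=(alive,v1) N0.N2=(suspect,v1) N0.N3=(alive,v0) | N1.N0=(alive,v2) N1.N1=(alive,v1) N1.N2=(suspect,v1) N1.N3=(alive,v0)
Op 6: N0 marks N2=suspect -> (suspect,v2)
Op 7: N1 marks N3=dead -> (dead,v1)
Op 8: N1 marks N3=alive -> (alive,v2)
Op 9: N1 marks N2=dead -> (dead,v2)
Op 10: gossip N2<->N1 -> N2.N0=(alive,v2) N2.N1=(alive,v1) N2.N2=(dead,v2) N2.N3=(alive,v2) | N1.N0=(alive,v2) N1.N1=(alive,v1) N1.N2=(dead,v2) N1.N3=(alive,v2)
Op 11: N2 marks N0=dead -> (dead,v3)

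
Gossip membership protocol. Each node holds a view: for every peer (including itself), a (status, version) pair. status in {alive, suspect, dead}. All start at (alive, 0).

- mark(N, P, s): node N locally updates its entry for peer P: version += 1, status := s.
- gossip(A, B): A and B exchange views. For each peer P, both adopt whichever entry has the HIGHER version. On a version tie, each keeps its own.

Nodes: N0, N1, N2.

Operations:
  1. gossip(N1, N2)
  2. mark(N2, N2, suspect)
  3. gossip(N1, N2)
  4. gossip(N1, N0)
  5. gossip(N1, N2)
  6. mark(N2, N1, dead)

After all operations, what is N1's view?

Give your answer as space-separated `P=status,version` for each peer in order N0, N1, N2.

Answer: N0=alive,0 N1=alive,0 N2=suspect,1

Derivation:
Op 1: gossip N1<->N2 -> N1.N0=(alive,v0) N1.N1=(alive,v0) N1.N2=(alive,v0) | N2.N0=(alive,v0) N2.N1=(alive,v0) N2.N2=(alive,v0)
Op 2: N2 marks N2=suspect -> (suspect,v1)
Op 3: gossip N1<->N2 -> N1.N0=(alive,v0) N1.N1=(alive,v0) N1.N2=(suspect,v1) | N2.N0=(alive,v0) N2.N1=(alive,v0) N2.N2=(suspect,v1)
Op 4: gossip N1<->N0 -> N1.N0=(alive,v0) N1.N1=(alive,v0) N1.N2=(suspect,v1) | N0.N0=(alive,v0) N0.N1=(alive,v0) N0.N2=(suspect,v1)
Op 5: gossip N1<->N2 -> N1.N0=(alive,v0) N1.N1=(alive,v0) N1.N2=(suspect,v1) | N2.N0=(alive,v0) N2.N1=(alive,v0) N2.N2=(suspect,v1)
Op 6: N2 marks N1=dead -> (dead,v1)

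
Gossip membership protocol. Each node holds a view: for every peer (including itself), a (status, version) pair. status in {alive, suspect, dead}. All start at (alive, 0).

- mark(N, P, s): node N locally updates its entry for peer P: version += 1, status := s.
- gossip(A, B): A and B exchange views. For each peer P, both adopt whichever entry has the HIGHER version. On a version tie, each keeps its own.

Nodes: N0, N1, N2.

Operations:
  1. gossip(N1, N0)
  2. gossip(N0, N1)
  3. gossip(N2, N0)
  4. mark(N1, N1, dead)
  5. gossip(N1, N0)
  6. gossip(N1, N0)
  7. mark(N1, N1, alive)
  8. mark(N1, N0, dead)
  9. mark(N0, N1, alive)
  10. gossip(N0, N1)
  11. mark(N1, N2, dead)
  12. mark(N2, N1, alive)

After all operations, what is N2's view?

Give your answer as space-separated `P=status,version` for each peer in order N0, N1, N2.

Answer: N0=alive,0 N1=alive,1 N2=alive,0

Derivation:
Op 1: gossip N1<->N0 -> N1.N0=(alive,v0) N1.N1=(alive,v0) N1.N2=(alive,v0) | N0.N0=(alive,v0) N0.N1=(alive,v0) N0.N2=(alive,v0)
Op 2: gossip N0<->N1 -> N0.N0=(alive,v0) N0.N1=(alive,v0) N0.N2=(alive,v0) | N1.N0=(alive,v0) N1.N1=(alive,v0) N1.N2=(alive,v0)
Op 3: gossip N2<->N0 -> N2.N0=(alive,v0) N2.N1=(alive,v0) N2.N2=(alive,v0) | N0.N0=(alive,v0) N0.N1=(alive,v0) N0.N2=(alive,v0)
Op 4: N1 marks N1=dead -> (dead,v1)
Op 5: gossip N1<->N0 -> N1.N0=(alive,v0) N1.N1=(dead,v1) N1.N2=(alive,v0) | N0.N0=(alive,v0) N0.N1=(dead,v1) N0.N2=(alive,v0)
Op 6: gossip N1<->N0 -> N1.N0=(alive,v0) N1.N1=(dead,v1) N1.N2=(alive,v0) | N0.N0=(alive,v0) N0.N1=(dead,v1) N0.N2=(alive,v0)
Op 7: N1 marks N1=alive -> (alive,v2)
Op 8: N1 marks N0=dead -> (dead,v1)
Op 9: N0 marks N1=alive -> (alive,v2)
Op 10: gossip N0<->N1 -> N0.N0=(dead,v1) N0.N1=(alive,v2) N0.N2=(alive,v0) | N1.N0=(dead,v1) N1.N1=(alive,v2) N1.N2=(alive,v0)
Op 11: N1 marks N2=dead -> (dead,v1)
Op 12: N2 marks N1=alive -> (alive,v1)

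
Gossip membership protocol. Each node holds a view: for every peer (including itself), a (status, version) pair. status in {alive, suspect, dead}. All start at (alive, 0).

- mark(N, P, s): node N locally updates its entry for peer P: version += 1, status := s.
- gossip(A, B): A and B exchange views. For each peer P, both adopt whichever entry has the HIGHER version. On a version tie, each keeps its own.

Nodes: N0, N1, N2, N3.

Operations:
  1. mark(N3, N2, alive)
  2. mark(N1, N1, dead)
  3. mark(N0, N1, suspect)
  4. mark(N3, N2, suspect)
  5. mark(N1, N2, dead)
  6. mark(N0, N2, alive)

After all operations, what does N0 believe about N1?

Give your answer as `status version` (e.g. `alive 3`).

Answer: suspect 1

Derivation:
Op 1: N3 marks N2=alive -> (alive,v1)
Op 2: N1 marks N1=dead -> (dead,v1)
Op 3: N0 marks N1=suspect -> (suspect,v1)
Op 4: N3 marks N2=suspect -> (suspect,v2)
Op 5: N1 marks N2=dead -> (dead,v1)
Op 6: N0 marks N2=alive -> (alive,v1)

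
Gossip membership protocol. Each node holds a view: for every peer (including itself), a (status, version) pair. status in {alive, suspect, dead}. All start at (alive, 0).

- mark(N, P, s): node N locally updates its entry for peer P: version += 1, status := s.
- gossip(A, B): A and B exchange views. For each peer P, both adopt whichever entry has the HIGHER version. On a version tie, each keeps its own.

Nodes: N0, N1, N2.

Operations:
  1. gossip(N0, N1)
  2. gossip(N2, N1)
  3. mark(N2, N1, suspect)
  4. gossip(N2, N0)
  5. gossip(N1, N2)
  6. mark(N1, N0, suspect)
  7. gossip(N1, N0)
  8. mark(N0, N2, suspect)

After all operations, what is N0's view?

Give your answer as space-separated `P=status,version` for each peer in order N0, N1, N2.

Answer: N0=suspect,1 N1=suspect,1 N2=suspect,1

Derivation:
Op 1: gossip N0<->N1 -> N0.N0=(alive,v0) N0.N1=(alive,v0) N0.N2=(alive,v0) | N1.N0=(alive,v0) N1.N1=(alive,v0) N1.N2=(alive,v0)
Op 2: gossip N2<->N1 -> N2.N0=(alive,v0) N2.N1=(alive,v0) N2.N2=(alive,v0) | N1.N0=(alive,v0) N1.N1=(alive,v0) N1.N2=(alive,v0)
Op 3: N2 marks N1=suspect -> (suspect,v1)
Op 4: gossip N2<->N0 -> N2.N0=(alive,v0) N2.N1=(suspect,v1) N2.N2=(alive,v0) | N0.N0=(alive,v0) N0.N1=(suspect,v1) N0.N2=(alive,v0)
Op 5: gossip N1<->N2 -> N1.N0=(alive,v0) N1.N1=(suspect,v1) N1.N2=(alive,v0) | N2.N0=(alive,v0) N2.N1=(suspect,v1) N2.N2=(alive,v0)
Op 6: N1 marks N0=suspect -> (suspect,v1)
Op 7: gossip N1<->N0 -> N1.N0=(suspect,v1) N1.N1=(suspect,v1) N1.N2=(alive,v0) | N0.N0=(suspect,v1) N0.N1=(suspect,v1) N0.N2=(alive,v0)
Op 8: N0 marks N2=suspect -> (suspect,v1)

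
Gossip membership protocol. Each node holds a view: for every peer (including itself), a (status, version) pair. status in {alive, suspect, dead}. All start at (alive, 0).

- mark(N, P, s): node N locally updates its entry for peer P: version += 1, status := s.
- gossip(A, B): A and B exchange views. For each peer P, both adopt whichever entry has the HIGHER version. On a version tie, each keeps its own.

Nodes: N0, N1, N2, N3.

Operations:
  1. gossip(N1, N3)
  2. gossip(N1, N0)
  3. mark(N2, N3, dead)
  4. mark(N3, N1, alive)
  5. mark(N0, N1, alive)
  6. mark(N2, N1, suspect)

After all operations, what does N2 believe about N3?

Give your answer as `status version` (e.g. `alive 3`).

Answer: dead 1

Derivation:
Op 1: gossip N1<->N3 -> N1.N0=(alive,v0) N1.N1=(alive,v0) N1.N2=(alive,v0) N1.N3=(alive,v0) | N3.N0=(alive,v0) N3.N1=(alive,v0) N3.N2=(alive,v0) N3.N3=(alive,v0)
Op 2: gossip N1<->N0 -> N1.N0=(alive,v0) N1.N1=(alive,v0) N1.N2=(alive,v0) N1.N3=(alive,v0) | N0.N0=(alive,v0) N0.N1=(alive,v0) N0.N2=(alive,v0) N0.N3=(alive,v0)
Op 3: N2 marks N3=dead -> (dead,v1)
Op 4: N3 marks N1=alive -> (alive,v1)
Op 5: N0 marks N1=alive -> (alive,v1)
Op 6: N2 marks N1=suspect -> (suspect,v1)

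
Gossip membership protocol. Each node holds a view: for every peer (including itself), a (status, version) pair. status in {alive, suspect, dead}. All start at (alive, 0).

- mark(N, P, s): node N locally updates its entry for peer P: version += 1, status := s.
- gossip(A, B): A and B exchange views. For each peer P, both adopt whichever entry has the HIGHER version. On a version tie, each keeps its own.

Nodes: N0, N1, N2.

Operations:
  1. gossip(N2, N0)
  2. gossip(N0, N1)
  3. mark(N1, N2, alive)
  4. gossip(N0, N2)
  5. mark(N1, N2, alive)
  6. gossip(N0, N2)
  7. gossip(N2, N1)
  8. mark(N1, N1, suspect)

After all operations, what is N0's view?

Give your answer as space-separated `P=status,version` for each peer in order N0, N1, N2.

Answer: N0=alive,0 N1=alive,0 N2=alive,0

Derivation:
Op 1: gossip N2<->N0 -> N2.N0=(alive,v0) N2.N1=(alive,v0) N2.N2=(alive,v0) | N0.N0=(alive,v0) N0.N1=(alive,v0) N0.N2=(alive,v0)
Op 2: gossip N0<->N1 -> N0.N0=(alive,v0) N0.N1=(alive,v0) N0.N2=(alive,v0) | N1.N0=(alive,v0) N1.N1=(alive,v0) N1.N2=(alive,v0)
Op 3: N1 marks N2=alive -> (alive,v1)
Op 4: gossip N0<->N2 -> N0.N0=(alive,v0) N0.N1=(alive,v0) N0.N2=(alive,v0) | N2.N0=(alive,v0) N2.N1=(alive,v0) N2.N2=(alive,v0)
Op 5: N1 marks N2=alive -> (alive,v2)
Op 6: gossip N0<->N2 -> N0.N0=(alive,v0) N0.N1=(alive,v0) N0.N2=(alive,v0) | N2.N0=(alive,v0) N2.N1=(alive,v0) N2.N2=(alive,v0)
Op 7: gossip N2<->N1 -> N2.N0=(alive,v0) N2.N1=(alive,v0) N2.N2=(alive,v2) | N1.N0=(alive,v0) N1.N1=(alive,v0) N1.N2=(alive,v2)
Op 8: N1 marks N1=suspect -> (suspect,v1)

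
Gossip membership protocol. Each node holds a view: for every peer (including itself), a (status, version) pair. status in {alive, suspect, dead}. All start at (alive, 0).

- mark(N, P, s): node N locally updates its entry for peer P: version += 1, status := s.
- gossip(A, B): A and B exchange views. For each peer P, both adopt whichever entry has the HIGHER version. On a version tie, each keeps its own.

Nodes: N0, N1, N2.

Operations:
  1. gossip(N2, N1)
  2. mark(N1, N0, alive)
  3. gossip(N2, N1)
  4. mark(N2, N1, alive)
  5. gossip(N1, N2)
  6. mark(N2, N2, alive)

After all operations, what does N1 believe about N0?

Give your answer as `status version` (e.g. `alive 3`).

Op 1: gossip N2<->N1 -> N2.N0=(alive,v0) N2.N1=(alive,v0) N2.N2=(alive,v0) | N1.N0=(alive,v0) N1.N1=(alive,v0) N1.N2=(alive,v0)
Op 2: N1 marks N0=alive -> (alive,v1)
Op 3: gossip N2<->N1 -> N2.N0=(alive,v1) N2.N1=(alive,v0) N2.N2=(alive,v0) | N1.N0=(alive,v1) N1.N1=(alive,v0) N1.N2=(alive,v0)
Op 4: N2 marks N1=alive -> (alive,v1)
Op 5: gossip N1<->N2 -> N1.N0=(alive,v1) N1.N1=(alive,v1) N1.N2=(alive,v0) | N2.N0=(alive,v1) N2.N1=(alive,v1) N2.N2=(alive,v0)
Op 6: N2 marks N2=alive -> (alive,v1)

Answer: alive 1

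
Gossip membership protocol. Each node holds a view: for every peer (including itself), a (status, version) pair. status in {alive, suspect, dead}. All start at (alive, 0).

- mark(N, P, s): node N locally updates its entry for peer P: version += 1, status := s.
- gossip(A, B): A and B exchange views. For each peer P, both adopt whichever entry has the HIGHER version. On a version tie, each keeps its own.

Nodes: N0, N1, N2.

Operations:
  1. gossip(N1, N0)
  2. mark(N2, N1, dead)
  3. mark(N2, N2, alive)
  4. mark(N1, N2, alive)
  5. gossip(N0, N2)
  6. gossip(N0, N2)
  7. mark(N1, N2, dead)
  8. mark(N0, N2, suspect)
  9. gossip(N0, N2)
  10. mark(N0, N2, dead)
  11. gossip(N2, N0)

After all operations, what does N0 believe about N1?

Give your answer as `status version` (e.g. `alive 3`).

Answer: dead 1

Derivation:
Op 1: gossip N1<->N0 -> N1.N0=(alive,v0) N1.N1=(alive,v0) N1.N2=(alive,v0) | N0.N0=(alive,v0) N0.N1=(alive,v0) N0.N2=(alive,v0)
Op 2: N2 marks N1=dead -> (dead,v1)
Op 3: N2 marks N2=alive -> (alive,v1)
Op 4: N1 marks N2=alive -> (alive,v1)
Op 5: gossip N0<->N2 -> N0.N0=(alive,v0) N0.N1=(dead,v1) N0.N2=(alive,v1) | N2.N0=(alive,v0) N2.N1=(dead,v1) N2.N2=(alive,v1)
Op 6: gossip N0<->N2 -> N0.N0=(alive,v0) N0.N1=(dead,v1) N0.N2=(alive,v1) | N2.N0=(alive,v0) N2.N1=(dead,v1) N2.N2=(alive,v1)
Op 7: N1 marks N2=dead -> (dead,v2)
Op 8: N0 marks N2=suspect -> (suspect,v2)
Op 9: gossip N0<->N2 -> N0.N0=(alive,v0) N0.N1=(dead,v1) N0.N2=(suspect,v2) | N2.N0=(alive,v0) N2.N1=(dead,v1) N2.N2=(suspect,v2)
Op 10: N0 marks N2=dead -> (dead,v3)
Op 11: gossip N2<->N0 -> N2.N0=(alive,v0) N2.N1=(dead,v1) N2.N2=(dead,v3) | N0.N0=(alive,v0) N0.N1=(dead,v1) N0.N2=(dead,v3)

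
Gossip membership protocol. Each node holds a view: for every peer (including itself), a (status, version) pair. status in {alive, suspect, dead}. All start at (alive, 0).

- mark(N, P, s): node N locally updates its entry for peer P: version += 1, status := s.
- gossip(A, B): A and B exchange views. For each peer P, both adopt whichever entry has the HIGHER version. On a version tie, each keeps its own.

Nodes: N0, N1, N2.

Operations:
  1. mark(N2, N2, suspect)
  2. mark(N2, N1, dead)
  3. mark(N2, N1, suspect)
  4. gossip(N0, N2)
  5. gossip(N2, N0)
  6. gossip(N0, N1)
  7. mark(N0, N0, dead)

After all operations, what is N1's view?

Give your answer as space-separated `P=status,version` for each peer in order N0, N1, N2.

Op 1: N2 marks N2=suspect -> (suspect,v1)
Op 2: N2 marks N1=dead -> (dead,v1)
Op 3: N2 marks N1=suspect -> (suspect,v2)
Op 4: gossip N0<->N2 -> N0.N0=(alive,v0) N0.N1=(suspect,v2) N0.N2=(suspect,v1) | N2.N0=(alive,v0) N2.N1=(suspect,v2) N2.N2=(suspect,v1)
Op 5: gossip N2<->N0 -> N2.N0=(alive,v0) N2.N1=(suspect,v2) N2.N2=(suspect,v1) | N0.N0=(alive,v0) N0.N1=(suspect,v2) N0.N2=(suspect,v1)
Op 6: gossip N0<->N1 -> N0.N0=(alive,v0) N0.N1=(suspect,v2) N0.N2=(suspect,v1) | N1.N0=(alive,v0) N1.N1=(suspect,v2) N1.N2=(suspect,v1)
Op 7: N0 marks N0=dead -> (dead,v1)

Answer: N0=alive,0 N1=suspect,2 N2=suspect,1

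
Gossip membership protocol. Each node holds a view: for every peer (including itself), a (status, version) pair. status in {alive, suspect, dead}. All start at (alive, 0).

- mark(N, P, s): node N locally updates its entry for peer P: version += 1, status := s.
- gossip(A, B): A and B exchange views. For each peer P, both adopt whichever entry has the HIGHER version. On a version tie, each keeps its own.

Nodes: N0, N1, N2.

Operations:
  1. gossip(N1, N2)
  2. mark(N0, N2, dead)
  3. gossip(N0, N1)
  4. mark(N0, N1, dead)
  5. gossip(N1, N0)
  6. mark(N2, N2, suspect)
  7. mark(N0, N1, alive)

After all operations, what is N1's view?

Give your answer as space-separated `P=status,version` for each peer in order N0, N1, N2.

Answer: N0=alive,0 N1=dead,1 N2=dead,1

Derivation:
Op 1: gossip N1<->N2 -> N1.N0=(alive,v0) N1.N1=(alive,v0) N1.N2=(alive,v0) | N2.N0=(alive,v0) N2.N1=(alive,v0) N2.N2=(alive,v0)
Op 2: N0 marks N2=dead -> (dead,v1)
Op 3: gossip N0<->N1 -> N0.N0=(alive,v0) N0.N1=(alive,v0) N0.N2=(dead,v1) | N1.N0=(alive,v0) N1.N1=(alive,v0) N1.N2=(dead,v1)
Op 4: N0 marks N1=dead -> (dead,v1)
Op 5: gossip N1<->N0 -> N1.N0=(alive,v0) N1.N1=(dead,v1) N1.N2=(dead,v1) | N0.N0=(alive,v0) N0.N1=(dead,v1) N0.N2=(dead,v1)
Op 6: N2 marks N2=suspect -> (suspect,v1)
Op 7: N0 marks N1=alive -> (alive,v2)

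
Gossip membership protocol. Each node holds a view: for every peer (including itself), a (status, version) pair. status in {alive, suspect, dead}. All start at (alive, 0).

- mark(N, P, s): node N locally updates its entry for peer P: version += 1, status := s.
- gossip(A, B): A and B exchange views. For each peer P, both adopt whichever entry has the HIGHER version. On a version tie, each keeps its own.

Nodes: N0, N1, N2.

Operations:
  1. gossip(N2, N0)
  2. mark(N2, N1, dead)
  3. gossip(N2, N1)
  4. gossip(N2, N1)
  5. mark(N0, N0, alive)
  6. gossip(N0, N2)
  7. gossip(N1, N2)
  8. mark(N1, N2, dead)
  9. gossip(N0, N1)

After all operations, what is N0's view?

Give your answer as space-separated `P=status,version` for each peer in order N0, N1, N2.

Op 1: gossip N2<->N0 -> N2.N0=(alive,v0) N2.N1=(alive,v0) N2.N2=(alive,v0) | N0.N0=(alive,v0) N0.N1=(alive,v0) N0.N2=(alive,v0)
Op 2: N2 marks N1=dead -> (dead,v1)
Op 3: gossip N2<->N1 -> N2.N0=(alive,v0) N2.N1=(dead,v1) N2.N2=(alive,v0) | N1.N0=(alive,v0) N1.N1=(dead,v1) N1.N2=(alive,v0)
Op 4: gossip N2<->N1 -> N2.N0=(alive,v0) N2.N1=(dead,v1) N2.N2=(alive,v0) | N1.N0=(alive,v0) N1.N1=(dead,v1) N1.N2=(alive,v0)
Op 5: N0 marks N0=alive -> (alive,v1)
Op 6: gossip N0<->N2 -> N0.N0=(alive,v1) N0.N1=(dead,v1) N0.N2=(alive,v0) | N2.N0=(alive,v1) N2.N1=(dead,v1) N2.N2=(alive,v0)
Op 7: gossip N1<->N2 -> N1.N0=(alive,v1) N1.N1=(dead,v1) N1.N2=(alive,v0) | N2.N0=(alive,v1) N2.N1=(dead,v1) N2.N2=(alive,v0)
Op 8: N1 marks N2=dead -> (dead,v1)
Op 9: gossip N0<->N1 -> N0.N0=(alive,v1) N0.N1=(dead,v1) N0.N2=(dead,v1) | N1.N0=(alive,v1) N1.N1=(dead,v1) N1.N2=(dead,v1)

Answer: N0=alive,1 N1=dead,1 N2=dead,1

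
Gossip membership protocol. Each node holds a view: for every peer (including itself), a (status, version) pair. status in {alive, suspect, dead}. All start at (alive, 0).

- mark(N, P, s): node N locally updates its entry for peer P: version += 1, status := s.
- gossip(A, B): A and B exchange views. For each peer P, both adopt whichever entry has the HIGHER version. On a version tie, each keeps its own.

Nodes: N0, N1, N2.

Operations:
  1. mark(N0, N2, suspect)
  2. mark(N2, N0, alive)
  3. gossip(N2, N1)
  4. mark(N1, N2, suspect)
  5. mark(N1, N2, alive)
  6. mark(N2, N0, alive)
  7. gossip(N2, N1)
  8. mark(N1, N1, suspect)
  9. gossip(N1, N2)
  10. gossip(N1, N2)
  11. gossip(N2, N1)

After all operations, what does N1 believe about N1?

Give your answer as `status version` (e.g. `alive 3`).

Op 1: N0 marks N2=suspect -> (suspect,v1)
Op 2: N2 marks N0=alive -> (alive,v1)
Op 3: gossip N2<->N1 -> N2.N0=(alive,v1) N2.N1=(alive,v0) N2.N2=(alive,v0) | N1.N0=(alive,v1) N1.N1=(alive,v0) N1.N2=(alive,v0)
Op 4: N1 marks N2=suspect -> (suspect,v1)
Op 5: N1 marks N2=alive -> (alive,v2)
Op 6: N2 marks N0=alive -> (alive,v2)
Op 7: gossip N2<->N1 -> N2.N0=(alive,v2) N2.N1=(alive,v0) N2.N2=(alive,v2) | N1.N0=(alive,v2) N1.N1=(alive,v0) N1.N2=(alive,v2)
Op 8: N1 marks N1=suspect -> (suspect,v1)
Op 9: gossip N1<->N2 -> N1.N0=(alive,v2) N1.N1=(suspect,v1) N1.N2=(alive,v2) | N2.N0=(alive,v2) N2.N1=(suspect,v1) N2.N2=(alive,v2)
Op 10: gossip N1<->N2 -> N1.N0=(alive,v2) N1.N1=(suspect,v1) N1.N2=(alive,v2) | N2.N0=(alive,v2) N2.N1=(suspect,v1) N2.N2=(alive,v2)
Op 11: gossip N2<->N1 -> N2.N0=(alive,v2) N2.N1=(suspect,v1) N2.N2=(alive,v2) | N1.N0=(alive,v2) N1.N1=(suspect,v1) N1.N2=(alive,v2)

Answer: suspect 1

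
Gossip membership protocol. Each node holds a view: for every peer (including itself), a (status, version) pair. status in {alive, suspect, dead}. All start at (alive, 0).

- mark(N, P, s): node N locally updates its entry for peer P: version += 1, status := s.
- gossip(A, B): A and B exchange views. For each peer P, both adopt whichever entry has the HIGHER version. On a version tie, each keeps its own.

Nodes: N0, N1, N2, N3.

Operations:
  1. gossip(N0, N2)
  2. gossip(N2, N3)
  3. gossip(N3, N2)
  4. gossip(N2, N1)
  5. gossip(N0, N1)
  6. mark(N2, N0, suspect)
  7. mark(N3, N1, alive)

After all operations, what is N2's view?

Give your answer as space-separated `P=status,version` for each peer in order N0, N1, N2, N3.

Op 1: gossip N0<->N2 -> N0.N0=(alive,v0) N0.N1=(alive,v0) N0.N2=(alive,v0) N0.N3=(alive,v0) | N2.N0=(alive,v0) N2.N1=(alive,v0) N2.N2=(alive,v0) N2.N3=(alive,v0)
Op 2: gossip N2<->N3 -> N2.N0=(alive,v0) N2.N1=(alive,v0) N2.N2=(alive,v0) N2.N3=(alive,v0) | N3.N0=(alive,v0) N3.N1=(alive,v0) N3.N2=(alive,v0) N3.N3=(alive,v0)
Op 3: gossip N3<->N2 -> N3.N0=(alive,v0) N3.N1=(alive,v0) N3.N2=(alive,v0) N3.N3=(alive,v0) | N2.N0=(alive,v0) N2.N1=(alive,v0) N2.N2=(alive,v0) N2.N3=(alive,v0)
Op 4: gossip N2<->N1 -> N2.N0=(alive,v0) N2.N1=(alive,v0) N2.N2=(alive,v0) N2.N3=(alive,v0) | N1.N0=(alive,v0) N1.N1=(alive,v0) N1.N2=(alive,v0) N1.N3=(alive,v0)
Op 5: gossip N0<->N1 -> N0.N0=(alive,v0) N0.N1=(alive,v0) N0.N2=(alive,v0) N0.N3=(alive,v0) | N1.N0=(alive,v0) N1.N1=(alive,v0) N1.N2=(alive,v0) N1.N3=(alive,v0)
Op 6: N2 marks N0=suspect -> (suspect,v1)
Op 7: N3 marks N1=alive -> (alive,v1)

Answer: N0=suspect,1 N1=alive,0 N2=alive,0 N3=alive,0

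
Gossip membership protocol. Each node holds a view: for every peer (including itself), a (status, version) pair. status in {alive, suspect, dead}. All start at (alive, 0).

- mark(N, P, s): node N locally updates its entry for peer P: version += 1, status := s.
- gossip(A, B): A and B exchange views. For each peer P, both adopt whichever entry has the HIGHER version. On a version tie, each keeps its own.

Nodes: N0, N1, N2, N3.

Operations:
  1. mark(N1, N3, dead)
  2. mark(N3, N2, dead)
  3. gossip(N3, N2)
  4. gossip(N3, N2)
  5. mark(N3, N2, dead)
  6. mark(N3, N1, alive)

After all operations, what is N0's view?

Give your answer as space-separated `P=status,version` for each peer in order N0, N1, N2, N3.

Op 1: N1 marks N3=dead -> (dead,v1)
Op 2: N3 marks N2=dead -> (dead,v1)
Op 3: gossip N3<->N2 -> N3.N0=(alive,v0) N3.N1=(alive,v0) N3.N2=(dead,v1) N3.N3=(alive,v0) | N2.N0=(alive,v0) N2.N1=(alive,v0) N2.N2=(dead,v1) N2.N3=(alive,v0)
Op 4: gossip N3<->N2 -> N3.N0=(alive,v0) N3.N1=(alive,v0) N3.N2=(dead,v1) N3.N3=(alive,v0) | N2.N0=(alive,v0) N2.N1=(alive,v0) N2.N2=(dead,v1) N2.N3=(alive,v0)
Op 5: N3 marks N2=dead -> (dead,v2)
Op 6: N3 marks N1=alive -> (alive,v1)

Answer: N0=alive,0 N1=alive,0 N2=alive,0 N3=alive,0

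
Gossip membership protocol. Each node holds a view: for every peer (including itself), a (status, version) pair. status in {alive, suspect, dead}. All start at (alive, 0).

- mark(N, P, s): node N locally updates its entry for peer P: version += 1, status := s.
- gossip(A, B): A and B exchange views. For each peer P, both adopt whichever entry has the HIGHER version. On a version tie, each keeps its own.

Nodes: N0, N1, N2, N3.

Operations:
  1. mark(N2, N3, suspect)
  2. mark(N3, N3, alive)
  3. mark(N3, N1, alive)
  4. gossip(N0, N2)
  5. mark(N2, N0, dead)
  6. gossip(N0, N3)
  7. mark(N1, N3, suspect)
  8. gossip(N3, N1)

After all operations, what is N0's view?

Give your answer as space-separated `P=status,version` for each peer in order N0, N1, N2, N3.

Op 1: N2 marks N3=suspect -> (suspect,v1)
Op 2: N3 marks N3=alive -> (alive,v1)
Op 3: N3 marks N1=alive -> (alive,v1)
Op 4: gossip N0<->N2 -> N0.N0=(alive,v0) N0.N1=(alive,v0) N0.N2=(alive,v0) N0.N3=(suspect,v1) | N2.N0=(alive,v0) N2.N1=(alive,v0) N2.N2=(alive,v0) N2.N3=(suspect,v1)
Op 5: N2 marks N0=dead -> (dead,v1)
Op 6: gossip N0<->N3 -> N0.N0=(alive,v0) N0.N1=(alive,v1) N0.N2=(alive,v0) N0.N3=(suspect,v1) | N3.N0=(alive,v0) N3.N1=(alive,v1) N3.N2=(alive,v0) N3.N3=(alive,v1)
Op 7: N1 marks N3=suspect -> (suspect,v1)
Op 8: gossip N3<->N1 -> N3.N0=(alive,v0) N3.N1=(alive,v1) N3.N2=(alive,v0) N3.N3=(alive,v1) | N1.N0=(alive,v0) N1.N1=(alive,v1) N1.N2=(alive,v0) N1.N3=(suspect,v1)

Answer: N0=alive,0 N1=alive,1 N2=alive,0 N3=suspect,1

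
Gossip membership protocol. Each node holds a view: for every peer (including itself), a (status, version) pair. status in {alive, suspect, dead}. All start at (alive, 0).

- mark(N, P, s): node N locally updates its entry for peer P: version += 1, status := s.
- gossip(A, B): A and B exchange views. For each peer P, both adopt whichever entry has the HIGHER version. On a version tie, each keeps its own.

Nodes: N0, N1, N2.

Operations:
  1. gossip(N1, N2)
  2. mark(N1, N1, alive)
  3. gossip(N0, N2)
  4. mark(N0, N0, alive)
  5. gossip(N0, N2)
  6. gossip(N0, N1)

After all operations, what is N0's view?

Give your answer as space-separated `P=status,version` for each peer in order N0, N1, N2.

Op 1: gossip N1<->N2 -> N1.N0=(alive,v0) N1.N1=(alive,v0) N1.N2=(alive,v0) | N2.N0=(alive,v0) N2.N1=(alive,v0) N2.N2=(alive,v0)
Op 2: N1 marks N1=alive -> (alive,v1)
Op 3: gossip N0<->N2 -> N0.N0=(alive,v0) N0.N1=(alive,v0) N0.N2=(alive,v0) | N2.N0=(alive,v0) N2.N1=(alive,v0) N2.N2=(alive,v0)
Op 4: N0 marks N0=alive -> (alive,v1)
Op 5: gossip N0<->N2 -> N0.N0=(alive,v1) N0.N1=(alive,v0) N0.N2=(alive,v0) | N2.N0=(alive,v1) N2.N1=(alive,v0) N2.N2=(alive,v0)
Op 6: gossip N0<->N1 -> N0.N0=(alive,v1) N0.N1=(alive,v1) N0.N2=(alive,v0) | N1.N0=(alive,v1) N1.N1=(alive,v1) N1.N2=(alive,v0)

Answer: N0=alive,1 N1=alive,1 N2=alive,0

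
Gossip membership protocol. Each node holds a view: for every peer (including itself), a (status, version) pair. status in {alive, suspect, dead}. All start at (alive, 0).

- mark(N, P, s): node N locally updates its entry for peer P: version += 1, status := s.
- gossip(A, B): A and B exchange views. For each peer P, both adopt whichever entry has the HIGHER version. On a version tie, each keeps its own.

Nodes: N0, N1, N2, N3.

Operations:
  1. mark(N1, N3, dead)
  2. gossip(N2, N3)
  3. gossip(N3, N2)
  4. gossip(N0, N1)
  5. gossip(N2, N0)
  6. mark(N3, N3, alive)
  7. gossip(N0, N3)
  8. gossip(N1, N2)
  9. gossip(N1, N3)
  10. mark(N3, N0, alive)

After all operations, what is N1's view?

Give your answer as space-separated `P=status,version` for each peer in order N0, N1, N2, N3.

Op 1: N1 marks N3=dead -> (dead,v1)
Op 2: gossip N2<->N3 -> N2.N0=(alive,v0) N2.N1=(alive,v0) N2.N2=(alive,v0) N2.N3=(alive,v0) | N3.N0=(alive,v0) N3.N1=(alive,v0) N3.N2=(alive,v0) N3.N3=(alive,v0)
Op 3: gossip N3<->N2 -> N3.N0=(alive,v0) N3.N1=(alive,v0) N3.N2=(alive,v0) N3.N3=(alive,v0) | N2.N0=(alive,v0) N2.N1=(alive,v0) N2.N2=(alive,v0) N2.N3=(alive,v0)
Op 4: gossip N0<->N1 -> N0.N0=(alive,v0) N0.N1=(alive,v0) N0.N2=(alive,v0) N0.N3=(dead,v1) | N1.N0=(alive,v0) N1.N1=(alive,v0) N1.N2=(alive,v0) N1.N3=(dead,v1)
Op 5: gossip N2<->N0 -> N2.N0=(alive,v0) N2.N1=(alive,v0) N2.N2=(alive,v0) N2.N3=(dead,v1) | N0.N0=(alive,v0) N0.N1=(alive,v0) N0.N2=(alive,v0) N0.N3=(dead,v1)
Op 6: N3 marks N3=alive -> (alive,v1)
Op 7: gossip N0<->N3 -> N0.N0=(alive,v0) N0.N1=(alive,v0) N0.N2=(alive,v0) N0.N3=(dead,v1) | N3.N0=(alive,v0) N3.N1=(alive,v0) N3.N2=(alive,v0) N3.N3=(alive,v1)
Op 8: gossip N1<->N2 -> N1.N0=(alive,v0) N1.N1=(alive,v0) N1.N2=(alive,v0) N1.N3=(dead,v1) | N2.N0=(alive,v0) N2.N1=(alive,v0) N2.N2=(alive,v0) N2.N3=(dead,v1)
Op 9: gossip N1<->N3 -> N1.N0=(alive,v0) N1.N1=(alive,v0) N1.N2=(alive,v0) N1.N3=(dead,v1) | N3.N0=(alive,v0) N3.N1=(alive,v0) N3.N2=(alive,v0) N3.N3=(alive,v1)
Op 10: N3 marks N0=alive -> (alive,v1)

Answer: N0=alive,0 N1=alive,0 N2=alive,0 N3=dead,1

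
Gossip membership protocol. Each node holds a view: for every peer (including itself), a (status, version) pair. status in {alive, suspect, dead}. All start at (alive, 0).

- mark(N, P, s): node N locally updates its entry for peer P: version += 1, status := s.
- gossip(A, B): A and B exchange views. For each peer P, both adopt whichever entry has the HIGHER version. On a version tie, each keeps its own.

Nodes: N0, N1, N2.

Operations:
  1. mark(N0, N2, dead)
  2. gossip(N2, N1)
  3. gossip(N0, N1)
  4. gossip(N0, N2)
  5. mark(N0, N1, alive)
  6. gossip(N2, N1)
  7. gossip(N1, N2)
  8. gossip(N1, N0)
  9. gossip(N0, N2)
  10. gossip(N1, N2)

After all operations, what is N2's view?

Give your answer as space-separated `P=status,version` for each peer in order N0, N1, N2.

Answer: N0=alive,0 N1=alive,1 N2=dead,1

Derivation:
Op 1: N0 marks N2=dead -> (dead,v1)
Op 2: gossip N2<->N1 -> N2.N0=(alive,v0) N2.N1=(alive,v0) N2.N2=(alive,v0) | N1.N0=(alive,v0) N1.N1=(alive,v0) N1.N2=(alive,v0)
Op 3: gossip N0<->N1 -> N0.N0=(alive,v0) N0.N1=(alive,v0) N0.N2=(dead,v1) | N1.N0=(alive,v0) N1.N1=(alive,v0) N1.N2=(dead,v1)
Op 4: gossip N0<->N2 -> N0.N0=(alive,v0) N0.N1=(alive,v0) N0.N2=(dead,v1) | N2.N0=(alive,v0) N2.N1=(alive,v0) N2.N2=(dead,v1)
Op 5: N0 marks N1=alive -> (alive,v1)
Op 6: gossip N2<->N1 -> N2.N0=(alive,v0) N2.N1=(alive,v0) N2.N2=(dead,v1) | N1.N0=(alive,v0) N1.N1=(alive,v0) N1.N2=(dead,v1)
Op 7: gossip N1<->N2 -> N1.N0=(alive,v0) N1.N1=(alive,v0) N1.N2=(dead,v1) | N2.N0=(alive,v0) N2.N1=(alive,v0) N2.N2=(dead,v1)
Op 8: gossip N1<->N0 -> N1.N0=(alive,v0) N1.N1=(alive,v1) N1.N2=(dead,v1) | N0.N0=(alive,v0) N0.N1=(alive,v1) N0.N2=(dead,v1)
Op 9: gossip N0<->N2 -> N0.N0=(alive,v0) N0.N1=(alive,v1) N0.N2=(dead,v1) | N2.N0=(alive,v0) N2.N1=(alive,v1) N2.N2=(dead,v1)
Op 10: gossip N1<->N2 -> N1.N0=(alive,v0) N1.N1=(alive,v1) N1.N2=(dead,v1) | N2.N0=(alive,v0) N2.N1=(alive,v1) N2.N2=(dead,v1)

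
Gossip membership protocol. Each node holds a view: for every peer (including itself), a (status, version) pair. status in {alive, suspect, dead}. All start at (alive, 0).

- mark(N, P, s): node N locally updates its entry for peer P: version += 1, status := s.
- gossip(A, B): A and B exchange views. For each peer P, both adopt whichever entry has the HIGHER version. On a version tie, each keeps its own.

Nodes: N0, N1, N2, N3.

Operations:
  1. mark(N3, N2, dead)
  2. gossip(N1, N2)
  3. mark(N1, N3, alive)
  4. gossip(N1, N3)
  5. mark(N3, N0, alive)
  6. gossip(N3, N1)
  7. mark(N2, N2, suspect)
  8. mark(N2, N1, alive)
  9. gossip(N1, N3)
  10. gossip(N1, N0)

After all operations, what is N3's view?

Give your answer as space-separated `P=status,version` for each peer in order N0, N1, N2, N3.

Op 1: N3 marks N2=dead -> (dead,v1)
Op 2: gossip N1<->N2 -> N1.N0=(alive,v0) N1.N1=(alive,v0) N1.N2=(alive,v0) N1.N3=(alive,v0) | N2.N0=(alive,v0) N2.N1=(alive,v0) N2.N2=(alive,v0) N2.N3=(alive,v0)
Op 3: N1 marks N3=alive -> (alive,v1)
Op 4: gossip N1<->N3 -> N1.N0=(alive,v0) N1.N1=(alive,v0) N1.N2=(dead,v1) N1.N3=(alive,v1) | N3.N0=(alive,v0) N3.N1=(alive,v0) N3.N2=(dead,v1) N3.N3=(alive,v1)
Op 5: N3 marks N0=alive -> (alive,v1)
Op 6: gossip N3<->N1 -> N3.N0=(alive,v1) N3.N1=(alive,v0) N3.N2=(dead,v1) N3.N3=(alive,v1) | N1.N0=(alive,v1) N1.N1=(alive,v0) N1.N2=(dead,v1) N1.N3=(alive,v1)
Op 7: N2 marks N2=suspect -> (suspect,v1)
Op 8: N2 marks N1=alive -> (alive,v1)
Op 9: gossip N1<->N3 -> N1.N0=(alive,v1) N1.N1=(alive,v0) N1.N2=(dead,v1) N1.N3=(alive,v1) | N3.N0=(alive,v1) N3.N1=(alive,v0) N3.N2=(dead,v1) N3.N3=(alive,v1)
Op 10: gossip N1<->N0 -> N1.N0=(alive,v1) N1.N1=(alive,v0) N1.N2=(dead,v1) N1.N3=(alive,v1) | N0.N0=(alive,v1) N0.N1=(alive,v0) N0.N2=(dead,v1) N0.N3=(alive,v1)

Answer: N0=alive,1 N1=alive,0 N2=dead,1 N3=alive,1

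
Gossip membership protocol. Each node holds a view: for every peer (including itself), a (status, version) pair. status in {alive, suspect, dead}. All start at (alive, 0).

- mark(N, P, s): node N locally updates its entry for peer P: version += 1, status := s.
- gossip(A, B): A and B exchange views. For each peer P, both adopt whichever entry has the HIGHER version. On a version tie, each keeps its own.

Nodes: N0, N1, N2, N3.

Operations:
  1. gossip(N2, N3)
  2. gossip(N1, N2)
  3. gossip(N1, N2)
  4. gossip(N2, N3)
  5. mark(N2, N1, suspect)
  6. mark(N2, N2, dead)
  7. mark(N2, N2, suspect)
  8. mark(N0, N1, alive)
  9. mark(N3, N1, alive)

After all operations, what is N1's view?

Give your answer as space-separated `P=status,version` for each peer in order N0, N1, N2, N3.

Op 1: gossip N2<->N3 -> N2.N0=(alive,v0) N2.N1=(alive,v0) N2.N2=(alive,v0) N2.N3=(alive,v0) | N3.N0=(alive,v0) N3.N1=(alive,v0) N3.N2=(alive,v0) N3.N3=(alive,v0)
Op 2: gossip N1<->N2 -> N1.N0=(alive,v0) N1.N1=(alive,v0) N1.N2=(alive,v0) N1.N3=(alive,v0) | N2.N0=(alive,v0) N2.N1=(alive,v0) N2.N2=(alive,v0) N2.N3=(alive,v0)
Op 3: gossip N1<->N2 -> N1.N0=(alive,v0) N1.N1=(alive,v0) N1.N2=(alive,v0) N1.N3=(alive,v0) | N2.N0=(alive,v0) N2.N1=(alive,v0) N2.N2=(alive,v0) N2.N3=(alive,v0)
Op 4: gossip N2<->N3 -> N2.N0=(alive,v0) N2.N1=(alive,v0) N2.N2=(alive,v0) N2.N3=(alive,v0) | N3.N0=(alive,v0) N3.N1=(alive,v0) N3.N2=(alive,v0) N3.N3=(alive,v0)
Op 5: N2 marks N1=suspect -> (suspect,v1)
Op 6: N2 marks N2=dead -> (dead,v1)
Op 7: N2 marks N2=suspect -> (suspect,v2)
Op 8: N0 marks N1=alive -> (alive,v1)
Op 9: N3 marks N1=alive -> (alive,v1)

Answer: N0=alive,0 N1=alive,0 N2=alive,0 N3=alive,0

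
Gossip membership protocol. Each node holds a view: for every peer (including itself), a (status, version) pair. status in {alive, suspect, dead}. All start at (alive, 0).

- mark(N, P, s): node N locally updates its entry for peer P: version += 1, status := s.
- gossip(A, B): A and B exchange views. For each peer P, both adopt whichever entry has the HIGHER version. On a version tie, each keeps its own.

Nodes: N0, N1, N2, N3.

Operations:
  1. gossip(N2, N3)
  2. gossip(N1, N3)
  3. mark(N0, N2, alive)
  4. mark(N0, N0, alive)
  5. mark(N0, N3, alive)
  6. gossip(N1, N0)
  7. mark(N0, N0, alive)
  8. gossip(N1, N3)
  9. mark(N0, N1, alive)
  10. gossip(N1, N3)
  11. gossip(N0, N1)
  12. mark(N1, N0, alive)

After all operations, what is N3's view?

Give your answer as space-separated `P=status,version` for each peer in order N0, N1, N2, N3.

Answer: N0=alive,1 N1=alive,0 N2=alive,1 N3=alive,1

Derivation:
Op 1: gossip N2<->N3 -> N2.N0=(alive,v0) N2.N1=(alive,v0) N2.N2=(alive,v0) N2.N3=(alive,v0) | N3.N0=(alive,v0) N3.N1=(alive,v0) N3.N2=(alive,v0) N3.N3=(alive,v0)
Op 2: gossip N1<->N3 -> N1.N0=(alive,v0) N1.N1=(alive,v0) N1.N2=(alive,v0) N1.N3=(alive,v0) | N3.N0=(alive,v0) N3.N1=(alive,v0) N3.N2=(alive,v0) N3.N3=(alive,v0)
Op 3: N0 marks N2=alive -> (alive,v1)
Op 4: N0 marks N0=alive -> (alive,v1)
Op 5: N0 marks N3=alive -> (alive,v1)
Op 6: gossip N1<->N0 -> N1.N0=(alive,v1) N1.N1=(alive,v0) N1.N2=(alive,v1) N1.N3=(alive,v1) | N0.N0=(alive,v1) N0.N1=(alive,v0) N0.N2=(alive,v1) N0.N3=(alive,v1)
Op 7: N0 marks N0=alive -> (alive,v2)
Op 8: gossip N1<->N3 -> N1.N0=(alive,v1) N1.N1=(alive,v0) N1.N2=(alive,v1) N1.N3=(alive,v1) | N3.N0=(alive,v1) N3.N1=(alive,v0) N3.N2=(alive,v1) N3.N3=(alive,v1)
Op 9: N0 marks N1=alive -> (alive,v1)
Op 10: gossip N1<->N3 -> N1.N0=(alive,v1) N1.N1=(alive,v0) N1.N2=(alive,v1) N1.N3=(alive,v1) | N3.N0=(alive,v1) N3.N1=(alive,v0) N3.N2=(alive,v1) N3.N3=(alive,v1)
Op 11: gossip N0<->N1 -> N0.N0=(alive,v2) N0.N1=(alive,v1) N0.N2=(alive,v1) N0.N3=(alive,v1) | N1.N0=(alive,v2) N1.N1=(alive,v1) N1.N2=(alive,v1) N1.N3=(alive,v1)
Op 12: N1 marks N0=alive -> (alive,v3)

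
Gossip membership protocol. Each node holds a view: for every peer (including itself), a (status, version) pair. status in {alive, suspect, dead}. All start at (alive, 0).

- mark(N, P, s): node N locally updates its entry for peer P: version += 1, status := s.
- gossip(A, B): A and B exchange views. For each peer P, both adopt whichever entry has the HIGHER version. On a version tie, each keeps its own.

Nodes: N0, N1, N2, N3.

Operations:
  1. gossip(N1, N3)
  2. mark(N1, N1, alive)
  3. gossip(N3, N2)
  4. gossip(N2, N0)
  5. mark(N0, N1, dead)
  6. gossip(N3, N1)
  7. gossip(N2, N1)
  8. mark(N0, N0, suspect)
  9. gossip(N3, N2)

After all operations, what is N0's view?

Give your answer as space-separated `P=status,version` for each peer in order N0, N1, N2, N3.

Answer: N0=suspect,1 N1=dead,1 N2=alive,0 N3=alive,0

Derivation:
Op 1: gossip N1<->N3 -> N1.N0=(alive,v0) N1.N1=(alive,v0) N1.N2=(alive,v0) N1.N3=(alive,v0) | N3.N0=(alive,v0) N3.N1=(alive,v0) N3.N2=(alive,v0) N3.N3=(alive,v0)
Op 2: N1 marks N1=alive -> (alive,v1)
Op 3: gossip N3<->N2 -> N3.N0=(alive,v0) N3.N1=(alive,v0) N3.N2=(alive,v0) N3.N3=(alive,v0) | N2.N0=(alive,v0) N2.N1=(alive,v0) N2.N2=(alive,v0) N2.N3=(alive,v0)
Op 4: gossip N2<->N0 -> N2.N0=(alive,v0) N2.N1=(alive,v0) N2.N2=(alive,v0) N2.N3=(alive,v0) | N0.N0=(alive,v0) N0.N1=(alive,v0) N0.N2=(alive,v0) N0.N3=(alive,v0)
Op 5: N0 marks N1=dead -> (dead,v1)
Op 6: gossip N3<->N1 -> N3.N0=(alive,v0) N3.N1=(alive,v1) N3.N2=(alive,v0) N3.N3=(alive,v0) | N1.N0=(alive,v0) N1.N1=(alive,v1) N1.N2=(alive,v0) N1.N3=(alive,v0)
Op 7: gossip N2<->N1 -> N2.N0=(alive,v0) N2.N1=(alive,v1) N2.N2=(alive,v0) N2.N3=(alive,v0) | N1.N0=(alive,v0) N1.N1=(alive,v1) N1.N2=(alive,v0) N1.N3=(alive,v0)
Op 8: N0 marks N0=suspect -> (suspect,v1)
Op 9: gossip N3<->N2 -> N3.N0=(alive,v0) N3.N1=(alive,v1) N3.N2=(alive,v0) N3.N3=(alive,v0) | N2.N0=(alive,v0) N2.N1=(alive,v1) N2.N2=(alive,v0) N2.N3=(alive,v0)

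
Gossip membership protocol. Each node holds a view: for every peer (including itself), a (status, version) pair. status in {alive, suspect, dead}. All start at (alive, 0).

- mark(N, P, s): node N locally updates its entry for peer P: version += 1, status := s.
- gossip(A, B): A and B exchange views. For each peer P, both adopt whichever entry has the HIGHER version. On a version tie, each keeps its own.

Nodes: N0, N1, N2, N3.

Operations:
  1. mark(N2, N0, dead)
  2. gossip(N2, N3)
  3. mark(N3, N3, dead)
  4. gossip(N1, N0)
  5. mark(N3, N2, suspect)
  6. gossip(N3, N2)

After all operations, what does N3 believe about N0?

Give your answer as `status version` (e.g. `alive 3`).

Answer: dead 1

Derivation:
Op 1: N2 marks N0=dead -> (dead,v1)
Op 2: gossip N2<->N3 -> N2.N0=(dead,v1) N2.N1=(alive,v0) N2.N2=(alive,v0) N2.N3=(alive,v0) | N3.N0=(dead,v1) N3.N1=(alive,v0) N3.N2=(alive,v0) N3.N3=(alive,v0)
Op 3: N3 marks N3=dead -> (dead,v1)
Op 4: gossip N1<->N0 -> N1.N0=(alive,v0) N1.N1=(alive,v0) N1.N2=(alive,v0) N1.N3=(alive,v0) | N0.N0=(alive,v0) N0.N1=(alive,v0) N0.N2=(alive,v0) N0.N3=(alive,v0)
Op 5: N3 marks N2=suspect -> (suspect,v1)
Op 6: gossip N3<->N2 -> N3.N0=(dead,v1) N3.N1=(alive,v0) N3.N2=(suspect,v1) N3.N3=(dead,v1) | N2.N0=(dead,v1) N2.N1=(alive,v0) N2.N2=(suspect,v1) N2.N3=(dead,v1)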